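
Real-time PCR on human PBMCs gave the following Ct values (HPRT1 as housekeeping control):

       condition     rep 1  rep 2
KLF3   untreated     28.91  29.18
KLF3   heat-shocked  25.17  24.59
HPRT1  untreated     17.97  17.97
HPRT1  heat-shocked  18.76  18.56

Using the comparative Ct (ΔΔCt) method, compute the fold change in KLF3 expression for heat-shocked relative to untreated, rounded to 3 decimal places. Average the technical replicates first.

Mean Ct: KLF3 untreated 29.045; KLF3 heat-shocked 24.880; HPRT1 untreated 17.970; HPRT1 heat-shocked 18.660
ΔCt(untreated) = 29.045 − 17.970 = 11.075
ΔCt(heat-shocked) = 24.880 − 18.660 = 6.220
ΔΔCt = 6.220 − 11.075 = -4.855
Fold change = 2^(−(-4.855)) = 2^4.855 = 28.9401

28.940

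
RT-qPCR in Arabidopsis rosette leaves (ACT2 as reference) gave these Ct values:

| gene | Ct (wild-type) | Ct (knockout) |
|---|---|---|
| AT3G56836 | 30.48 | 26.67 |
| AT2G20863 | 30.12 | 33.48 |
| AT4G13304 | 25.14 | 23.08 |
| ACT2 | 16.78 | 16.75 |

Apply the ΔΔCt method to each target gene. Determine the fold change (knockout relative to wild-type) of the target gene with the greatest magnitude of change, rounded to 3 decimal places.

13.737

AT3G56836: ΔΔCt = (26.67−16.75) − (30.48−16.78) = 9.92 − 13.70 = -3.78; fold change = 2^3.78 = 13.737
AT2G20863: ΔΔCt = (33.48−16.75) − (30.12−16.78) = 16.73 − 13.34 = 3.39; fold change = 2^-3.39 = 0.095
AT4G13304: ΔΔCt = (23.08−16.75) − (25.14−16.78) = 6.33 − 8.36 = -2.03; fold change = 2^2.03 = 4.084
AT3G56836 has the largest |ΔΔCt| = 3.78.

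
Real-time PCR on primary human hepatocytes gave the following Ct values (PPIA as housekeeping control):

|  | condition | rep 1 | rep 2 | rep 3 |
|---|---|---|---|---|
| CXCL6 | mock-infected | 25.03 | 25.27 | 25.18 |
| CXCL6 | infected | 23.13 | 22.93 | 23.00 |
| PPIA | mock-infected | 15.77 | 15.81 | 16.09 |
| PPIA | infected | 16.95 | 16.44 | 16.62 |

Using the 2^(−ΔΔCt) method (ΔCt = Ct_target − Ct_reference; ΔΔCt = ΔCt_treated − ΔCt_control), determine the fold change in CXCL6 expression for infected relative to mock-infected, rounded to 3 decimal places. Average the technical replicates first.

Mean Ct: CXCL6 mock-infected 25.160; CXCL6 infected 23.020; PPIA mock-infected 15.890; PPIA infected 16.670
ΔCt(mock-infected) = 25.160 − 15.890 = 9.270
ΔCt(infected) = 23.020 − 16.670 = 6.350
ΔΔCt = 6.350 − 9.270 = -2.920
Fold change = 2^(−(-2.920)) = 2^2.920 = 7.5685

7.568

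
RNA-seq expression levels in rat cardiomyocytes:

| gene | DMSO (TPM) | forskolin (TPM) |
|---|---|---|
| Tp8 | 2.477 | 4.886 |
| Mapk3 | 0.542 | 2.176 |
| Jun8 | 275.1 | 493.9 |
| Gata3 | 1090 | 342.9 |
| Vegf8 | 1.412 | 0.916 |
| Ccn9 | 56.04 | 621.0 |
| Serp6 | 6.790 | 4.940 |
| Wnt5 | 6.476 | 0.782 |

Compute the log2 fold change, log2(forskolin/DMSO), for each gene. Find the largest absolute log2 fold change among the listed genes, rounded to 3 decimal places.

3.470

log2(4.886/2.477) = 0.980  (Tp8)
log2(2.176/0.542) = 2.005  (Mapk3)
log2(493.9/275.1) = 0.844  (Jun8)
log2(342.9/1090) = -1.668  (Gata3)
log2(0.916/1.412) = -0.624  (Vegf8)
log2(621.0/56.04) = 3.470  (Ccn9)
log2(4.940/6.790) = -0.459  (Serp6)
log2(0.782/6.476) = -3.050  (Wnt5)
The largest magnitude belongs to Ccn9.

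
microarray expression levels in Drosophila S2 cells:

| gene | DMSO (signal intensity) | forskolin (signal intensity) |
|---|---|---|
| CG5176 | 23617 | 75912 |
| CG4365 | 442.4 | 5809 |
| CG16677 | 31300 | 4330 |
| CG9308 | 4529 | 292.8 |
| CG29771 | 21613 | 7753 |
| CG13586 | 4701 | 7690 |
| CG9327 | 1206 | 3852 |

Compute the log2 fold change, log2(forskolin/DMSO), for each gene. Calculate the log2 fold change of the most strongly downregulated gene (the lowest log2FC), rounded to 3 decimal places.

-3.951

log2(75912/23617) = 1.685  (CG5176)
log2(5809/442.4) = 3.715  (CG4365)
log2(4330/31300) = -2.854  (CG16677)
log2(292.8/4529) = -3.951  (CG9308)
log2(7753/21613) = -1.479  (CG29771)
log2(7690/4701) = 0.710  (CG13586)
log2(3852/1206) = 1.675  (CG9327)
CG9308 is most strongly downregulated.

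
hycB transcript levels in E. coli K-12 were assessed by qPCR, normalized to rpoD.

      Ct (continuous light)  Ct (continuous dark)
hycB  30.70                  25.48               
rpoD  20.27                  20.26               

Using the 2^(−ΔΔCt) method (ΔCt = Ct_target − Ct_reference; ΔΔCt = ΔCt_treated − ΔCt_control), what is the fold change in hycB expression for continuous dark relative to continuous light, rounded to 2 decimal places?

37.01

ΔCt(continuous light) = 30.700 − 20.270 = 10.430
ΔCt(continuous dark) = 25.480 − 20.260 = 5.220
ΔΔCt = 5.220 − 10.430 = -5.210
Fold change = 2^(−(-5.210)) = 2^5.210 = 37.014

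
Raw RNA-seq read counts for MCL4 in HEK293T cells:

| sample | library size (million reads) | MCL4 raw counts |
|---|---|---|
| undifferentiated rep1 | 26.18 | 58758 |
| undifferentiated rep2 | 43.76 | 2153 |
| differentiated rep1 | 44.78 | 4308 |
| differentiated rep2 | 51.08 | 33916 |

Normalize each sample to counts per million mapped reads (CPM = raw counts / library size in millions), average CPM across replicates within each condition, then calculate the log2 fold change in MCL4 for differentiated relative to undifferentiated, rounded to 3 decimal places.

CPM(undifferentiated rep1) = 58758 / 26.18 = 2244.3850
CPM(undifferentiated rep2) = 2153 / 43.76 = 49.2002
CPM(differentiated rep1) = 4308 / 44.78 = 96.2037
CPM(differentiated rep2) = 33916 / 51.08 = 663.9781
mean CPM(undifferentiated) = 1146.7926; mean CPM(differentiated) = 380.0909
Fold change = 380.0909 / 1146.7926 = 0.33144
log2(0.33144) = -1.5932

-1.593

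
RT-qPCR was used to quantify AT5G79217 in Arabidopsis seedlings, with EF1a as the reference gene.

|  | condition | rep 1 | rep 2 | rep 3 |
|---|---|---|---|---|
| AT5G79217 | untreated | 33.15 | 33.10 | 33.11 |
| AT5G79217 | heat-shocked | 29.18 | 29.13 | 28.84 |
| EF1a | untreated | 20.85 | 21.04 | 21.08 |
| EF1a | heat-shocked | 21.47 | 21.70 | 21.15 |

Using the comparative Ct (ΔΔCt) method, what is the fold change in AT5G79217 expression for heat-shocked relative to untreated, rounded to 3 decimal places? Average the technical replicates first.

22.943

Mean Ct: AT5G79217 untreated 33.120; AT5G79217 heat-shocked 29.050; EF1a untreated 20.990; EF1a heat-shocked 21.440
ΔCt(untreated) = 33.120 − 20.990 = 12.130
ΔCt(heat-shocked) = 29.050 − 21.440 = 7.610
ΔΔCt = 7.610 − 12.130 = -4.520
Fold change = 2^(−(-4.520)) = 2^4.520 = 22.9433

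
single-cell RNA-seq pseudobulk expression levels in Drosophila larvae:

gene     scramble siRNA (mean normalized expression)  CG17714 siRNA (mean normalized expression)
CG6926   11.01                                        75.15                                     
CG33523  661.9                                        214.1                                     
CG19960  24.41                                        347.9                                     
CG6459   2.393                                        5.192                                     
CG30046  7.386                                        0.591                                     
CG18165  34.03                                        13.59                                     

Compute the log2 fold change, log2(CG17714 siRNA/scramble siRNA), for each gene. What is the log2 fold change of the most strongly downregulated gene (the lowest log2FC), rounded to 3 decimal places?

log2(75.15/11.01) = 2.771  (CG6926)
log2(214.1/661.9) = -1.628  (CG33523)
log2(347.9/24.41) = 3.833  (CG19960)
log2(5.192/2.393) = 1.117  (CG6459)
log2(0.591/7.386) = -3.644  (CG30046)
log2(13.59/34.03) = -1.324  (CG18165)
CG30046 is most strongly downregulated.

-3.644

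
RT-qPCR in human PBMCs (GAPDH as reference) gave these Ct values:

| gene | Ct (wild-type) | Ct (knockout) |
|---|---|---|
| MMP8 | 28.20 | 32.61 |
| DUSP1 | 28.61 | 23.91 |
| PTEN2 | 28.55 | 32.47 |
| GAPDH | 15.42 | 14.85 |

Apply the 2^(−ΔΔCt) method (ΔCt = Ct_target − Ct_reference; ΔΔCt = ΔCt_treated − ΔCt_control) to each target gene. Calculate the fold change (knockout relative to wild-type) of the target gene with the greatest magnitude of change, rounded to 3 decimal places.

MMP8: ΔΔCt = (32.61−14.85) − (28.20−15.42) = 17.76 − 12.78 = 4.98; fold change = 2^-4.98 = 0.032
DUSP1: ΔΔCt = (23.91−14.85) − (28.61−15.42) = 9.06 − 13.19 = -4.13; fold change = 2^4.13 = 17.509
PTEN2: ΔΔCt = (32.47−14.85) − (28.55−15.42) = 17.62 − 13.13 = 4.49; fold change = 2^-4.49 = 0.045
MMP8 has the largest |ΔΔCt| = 4.98.

0.032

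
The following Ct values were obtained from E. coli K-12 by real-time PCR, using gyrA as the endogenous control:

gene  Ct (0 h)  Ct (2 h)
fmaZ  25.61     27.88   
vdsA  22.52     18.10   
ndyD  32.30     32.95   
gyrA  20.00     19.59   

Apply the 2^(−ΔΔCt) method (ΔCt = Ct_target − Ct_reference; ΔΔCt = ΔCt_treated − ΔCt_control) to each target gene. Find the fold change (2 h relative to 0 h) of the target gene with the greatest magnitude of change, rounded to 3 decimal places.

16.111

fmaZ: ΔΔCt = (27.88−19.59) − (25.61−20.00) = 8.29 − 5.61 = 2.68; fold change = 2^-2.68 = 0.156
vdsA: ΔΔCt = (18.10−19.59) − (22.52−20.00) = -1.49 − 2.52 = -4.01; fold change = 2^4.01 = 16.111
ndyD: ΔΔCt = (32.95−19.59) − (32.30−20.00) = 13.36 − 12.30 = 1.06; fold change = 2^-1.06 = 0.480
vdsA has the largest |ΔΔCt| = 4.01.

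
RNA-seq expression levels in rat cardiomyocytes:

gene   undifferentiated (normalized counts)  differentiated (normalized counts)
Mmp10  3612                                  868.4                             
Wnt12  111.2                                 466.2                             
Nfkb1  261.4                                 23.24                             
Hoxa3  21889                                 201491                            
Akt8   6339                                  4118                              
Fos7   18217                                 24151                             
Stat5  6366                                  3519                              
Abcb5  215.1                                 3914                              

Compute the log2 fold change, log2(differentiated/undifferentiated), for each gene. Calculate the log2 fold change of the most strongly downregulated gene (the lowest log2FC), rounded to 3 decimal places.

log2(868.4/3612) = -2.056  (Mmp10)
log2(466.2/111.2) = 2.068  (Wnt12)
log2(23.24/261.4) = -3.492  (Nfkb1)
log2(201491/21889) = 3.202  (Hoxa3)
log2(4118/6339) = -0.622  (Akt8)
log2(24151/18217) = 0.407  (Fos7)
log2(3519/6366) = -0.855  (Stat5)
log2(3914/215.1) = 4.186  (Abcb5)
Nfkb1 is most strongly downregulated.

-3.492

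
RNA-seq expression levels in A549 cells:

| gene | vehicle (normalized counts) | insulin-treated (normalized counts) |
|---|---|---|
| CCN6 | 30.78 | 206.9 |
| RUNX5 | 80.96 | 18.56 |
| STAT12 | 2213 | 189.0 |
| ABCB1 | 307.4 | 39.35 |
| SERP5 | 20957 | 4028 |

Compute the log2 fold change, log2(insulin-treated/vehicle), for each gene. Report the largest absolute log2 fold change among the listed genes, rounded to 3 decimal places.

log2(206.9/30.78) = 2.749  (CCN6)
log2(18.56/80.96) = -2.125  (RUNX5)
log2(189.0/2213) = -3.550  (STAT12)
log2(39.35/307.4) = -2.966  (ABCB1)
log2(4028/20957) = -2.379  (SERP5)
The largest magnitude belongs to STAT12.

3.550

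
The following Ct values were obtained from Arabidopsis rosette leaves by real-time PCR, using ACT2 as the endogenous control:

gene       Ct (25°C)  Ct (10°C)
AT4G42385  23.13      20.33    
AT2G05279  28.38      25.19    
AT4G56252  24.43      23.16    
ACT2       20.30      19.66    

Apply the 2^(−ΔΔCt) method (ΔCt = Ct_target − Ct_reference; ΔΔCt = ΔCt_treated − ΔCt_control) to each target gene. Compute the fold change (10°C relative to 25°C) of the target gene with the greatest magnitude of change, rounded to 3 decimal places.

AT4G42385: ΔΔCt = (20.33−19.66) − (23.13−20.30) = 0.67 − 2.83 = -2.16; fold change = 2^2.16 = 4.469
AT2G05279: ΔΔCt = (25.19−19.66) − (28.38−20.30) = 5.53 − 8.08 = -2.55; fold change = 2^2.55 = 5.856
AT4G56252: ΔΔCt = (23.16−19.66) − (24.43−20.30) = 3.50 − 4.13 = -0.63; fold change = 2^0.63 = 1.548
AT2G05279 has the largest |ΔΔCt| = 2.55.

5.856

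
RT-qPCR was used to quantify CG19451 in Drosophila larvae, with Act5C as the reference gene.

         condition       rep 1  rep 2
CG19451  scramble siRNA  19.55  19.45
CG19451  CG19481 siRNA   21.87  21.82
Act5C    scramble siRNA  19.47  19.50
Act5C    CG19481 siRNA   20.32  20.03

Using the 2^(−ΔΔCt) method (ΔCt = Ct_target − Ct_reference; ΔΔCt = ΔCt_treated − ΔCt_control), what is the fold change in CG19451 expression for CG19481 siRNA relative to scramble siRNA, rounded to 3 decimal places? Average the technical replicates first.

0.318

Mean Ct: CG19451 scramble siRNA 19.500; CG19451 CG19481 siRNA 21.845; Act5C scramble siRNA 19.485; Act5C CG19481 siRNA 20.175
ΔCt(scramble siRNA) = 19.500 − 19.485 = 0.015
ΔCt(CG19481 siRNA) = 21.845 − 20.175 = 1.670
ΔΔCt = 1.670 − 0.015 = 1.655
Fold change = 2^(−1.655) = 0.3175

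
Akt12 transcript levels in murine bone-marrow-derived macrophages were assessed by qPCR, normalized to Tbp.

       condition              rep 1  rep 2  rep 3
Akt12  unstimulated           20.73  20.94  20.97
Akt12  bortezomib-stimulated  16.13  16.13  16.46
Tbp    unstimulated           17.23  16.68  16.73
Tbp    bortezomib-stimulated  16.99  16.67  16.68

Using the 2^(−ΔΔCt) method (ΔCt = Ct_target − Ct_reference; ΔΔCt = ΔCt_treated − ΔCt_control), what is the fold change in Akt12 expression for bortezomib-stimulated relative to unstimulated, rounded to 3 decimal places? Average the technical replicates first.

Mean Ct: Akt12 unstimulated 20.880; Akt12 bortezomib-stimulated 16.240; Tbp unstimulated 16.880; Tbp bortezomib-stimulated 16.780
ΔCt(unstimulated) = 20.880 − 16.880 = 4.000
ΔCt(bortezomib-stimulated) = 16.240 − 16.780 = -0.540
ΔΔCt = -0.540 − 4.000 = -4.540
Fold change = 2^(−(-4.540)) = 2^4.540 = 23.2636

23.264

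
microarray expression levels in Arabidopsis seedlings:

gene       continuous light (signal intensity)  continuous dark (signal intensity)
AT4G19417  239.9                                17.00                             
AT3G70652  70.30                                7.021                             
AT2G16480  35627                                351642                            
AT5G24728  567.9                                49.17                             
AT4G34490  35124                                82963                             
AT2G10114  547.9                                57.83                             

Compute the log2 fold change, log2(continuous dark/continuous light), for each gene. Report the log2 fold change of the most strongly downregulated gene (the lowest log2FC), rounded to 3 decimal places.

log2(17.00/239.9) = -3.819  (AT4G19417)
log2(7.021/70.30) = -3.324  (AT3G70652)
log2(351642/35627) = 3.303  (AT2G16480)
log2(49.17/567.9) = -3.530  (AT5G24728)
log2(82963/35124) = 1.240  (AT4G34490)
log2(57.83/547.9) = -3.244  (AT2G10114)
AT4G19417 is most strongly downregulated.

-3.819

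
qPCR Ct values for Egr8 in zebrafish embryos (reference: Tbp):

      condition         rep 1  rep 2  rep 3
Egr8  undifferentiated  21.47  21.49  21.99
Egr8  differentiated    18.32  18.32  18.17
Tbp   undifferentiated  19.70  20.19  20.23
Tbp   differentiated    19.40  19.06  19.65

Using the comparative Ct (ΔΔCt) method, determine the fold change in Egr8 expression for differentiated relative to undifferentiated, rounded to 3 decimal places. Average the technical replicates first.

6.543

Mean Ct: Egr8 undifferentiated 21.650; Egr8 differentiated 18.270; Tbp undifferentiated 20.040; Tbp differentiated 19.370
ΔCt(undifferentiated) = 21.650 − 20.040 = 1.610
ΔCt(differentiated) = 18.270 − 19.370 = -1.100
ΔΔCt = -1.100 − 1.610 = -2.710
Fold change = 2^(−(-2.710)) = 2^2.710 = 6.5432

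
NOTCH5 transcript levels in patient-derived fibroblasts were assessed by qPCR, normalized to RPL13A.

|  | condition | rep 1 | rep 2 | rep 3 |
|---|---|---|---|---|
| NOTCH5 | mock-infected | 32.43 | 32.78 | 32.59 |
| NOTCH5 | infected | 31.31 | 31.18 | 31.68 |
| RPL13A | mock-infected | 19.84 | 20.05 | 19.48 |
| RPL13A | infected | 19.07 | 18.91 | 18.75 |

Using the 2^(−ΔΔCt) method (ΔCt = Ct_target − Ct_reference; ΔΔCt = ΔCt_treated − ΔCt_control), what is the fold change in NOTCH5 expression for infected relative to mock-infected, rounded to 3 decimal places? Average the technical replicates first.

Mean Ct: NOTCH5 mock-infected 32.600; NOTCH5 infected 31.390; RPL13A mock-infected 19.790; RPL13A infected 18.910
ΔCt(mock-infected) = 32.600 − 19.790 = 12.810
ΔCt(infected) = 31.390 − 18.910 = 12.480
ΔΔCt = 12.480 − 12.810 = -0.330
Fold change = 2^(−(-0.330)) = 2^0.330 = 1.2570

1.257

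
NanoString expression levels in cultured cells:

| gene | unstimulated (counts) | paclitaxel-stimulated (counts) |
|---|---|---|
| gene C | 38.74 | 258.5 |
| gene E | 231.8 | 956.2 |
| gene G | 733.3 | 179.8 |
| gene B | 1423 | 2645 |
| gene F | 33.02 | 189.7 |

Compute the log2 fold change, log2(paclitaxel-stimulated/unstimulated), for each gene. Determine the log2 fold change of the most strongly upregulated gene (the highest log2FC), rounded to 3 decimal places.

2.738

log2(258.5/38.74) = 2.738  (gene C)
log2(956.2/231.8) = 2.044  (gene E)
log2(179.8/733.3) = -2.028  (gene G)
log2(2645/1423) = 0.894  (gene B)
log2(189.7/33.02) = 2.522  (gene F)
gene C is most strongly upregulated.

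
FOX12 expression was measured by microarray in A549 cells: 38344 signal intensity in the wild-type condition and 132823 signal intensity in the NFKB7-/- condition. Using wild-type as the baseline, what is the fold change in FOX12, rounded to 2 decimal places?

3.46

Fold change = 132823 / 38344 = 3.464
FOX12 is upregulated.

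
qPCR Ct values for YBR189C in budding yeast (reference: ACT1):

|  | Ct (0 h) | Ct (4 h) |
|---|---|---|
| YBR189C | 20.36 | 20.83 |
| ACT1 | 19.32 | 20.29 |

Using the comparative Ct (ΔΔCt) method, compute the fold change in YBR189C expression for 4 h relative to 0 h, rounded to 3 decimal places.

ΔCt(0 h) = 20.360 − 19.320 = 1.040
ΔCt(4 h) = 20.830 − 20.290 = 0.540
ΔΔCt = 0.540 − 1.040 = -0.500
Fold change = 2^(−(-0.500)) = 2^0.500 = 1.4142

1.414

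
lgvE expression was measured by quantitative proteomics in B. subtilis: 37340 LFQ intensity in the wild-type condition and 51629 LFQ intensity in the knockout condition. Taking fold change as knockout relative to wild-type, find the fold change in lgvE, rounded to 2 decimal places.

1.38

Fold change = 51629 / 37340 = 1.383
lgvE is upregulated.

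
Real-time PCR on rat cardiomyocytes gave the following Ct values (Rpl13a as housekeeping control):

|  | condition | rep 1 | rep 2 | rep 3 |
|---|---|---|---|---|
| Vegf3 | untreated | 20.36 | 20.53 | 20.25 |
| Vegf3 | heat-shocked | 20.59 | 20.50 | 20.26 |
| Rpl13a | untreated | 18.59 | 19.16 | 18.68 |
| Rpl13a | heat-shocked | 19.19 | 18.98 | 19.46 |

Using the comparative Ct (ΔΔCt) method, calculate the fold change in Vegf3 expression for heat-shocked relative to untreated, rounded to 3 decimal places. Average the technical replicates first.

Mean Ct: Vegf3 untreated 20.380; Vegf3 heat-shocked 20.450; Rpl13a untreated 18.810; Rpl13a heat-shocked 19.210
ΔCt(untreated) = 20.380 − 18.810 = 1.570
ΔCt(heat-shocked) = 20.450 − 19.210 = 1.240
ΔΔCt = 1.240 − 1.570 = -0.330
Fold change = 2^(−(-0.330)) = 2^0.330 = 1.2570

1.257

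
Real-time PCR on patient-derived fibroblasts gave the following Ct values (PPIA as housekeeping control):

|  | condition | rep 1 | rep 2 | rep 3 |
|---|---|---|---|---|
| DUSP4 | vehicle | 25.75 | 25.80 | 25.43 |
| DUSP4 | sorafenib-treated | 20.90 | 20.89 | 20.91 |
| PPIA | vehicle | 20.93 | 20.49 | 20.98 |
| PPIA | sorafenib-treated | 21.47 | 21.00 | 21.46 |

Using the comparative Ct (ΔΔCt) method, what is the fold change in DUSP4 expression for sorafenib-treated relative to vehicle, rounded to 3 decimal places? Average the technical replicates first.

38.586

Mean Ct: DUSP4 vehicle 25.660; DUSP4 sorafenib-treated 20.900; PPIA vehicle 20.800; PPIA sorafenib-treated 21.310
ΔCt(vehicle) = 25.660 − 20.800 = 4.860
ΔCt(sorafenib-treated) = 20.900 − 21.310 = -0.410
ΔΔCt = -0.410 − 4.860 = -5.270
Fold change = 2^(−(-5.270)) = 2^5.270 = 38.5859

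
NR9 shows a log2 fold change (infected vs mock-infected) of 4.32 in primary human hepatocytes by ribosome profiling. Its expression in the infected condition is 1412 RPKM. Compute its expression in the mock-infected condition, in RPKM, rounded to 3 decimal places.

Fold change = 2^(4.32) = 19.9733
mock-infected expression = 1412 / 19.9733 = 70.694

70.694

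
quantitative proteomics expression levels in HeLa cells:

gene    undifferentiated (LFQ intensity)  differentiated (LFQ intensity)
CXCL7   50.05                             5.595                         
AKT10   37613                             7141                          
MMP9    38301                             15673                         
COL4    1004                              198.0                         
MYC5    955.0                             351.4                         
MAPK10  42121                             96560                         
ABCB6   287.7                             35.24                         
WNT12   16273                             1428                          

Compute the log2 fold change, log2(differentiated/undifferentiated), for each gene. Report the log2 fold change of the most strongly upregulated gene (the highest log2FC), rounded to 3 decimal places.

1.197

log2(5.595/50.05) = -3.161  (CXCL7)
log2(7141/37613) = -2.397  (AKT10)
log2(15673/38301) = -1.289  (MMP9)
log2(198.0/1004) = -2.342  (COL4)
log2(351.4/955.0) = -1.442  (MYC5)
log2(96560/42121) = 1.197  (MAPK10)
log2(35.24/287.7) = -3.029  (ABCB6)
log2(1428/16273) = -3.510  (WNT12)
MAPK10 is most strongly upregulated.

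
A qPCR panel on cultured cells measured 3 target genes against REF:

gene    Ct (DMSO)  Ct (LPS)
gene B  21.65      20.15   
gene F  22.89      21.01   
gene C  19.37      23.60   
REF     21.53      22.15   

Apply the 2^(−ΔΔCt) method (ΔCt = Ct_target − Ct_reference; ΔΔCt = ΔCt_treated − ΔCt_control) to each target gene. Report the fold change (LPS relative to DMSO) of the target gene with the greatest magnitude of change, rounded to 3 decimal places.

0.082

gene B: ΔΔCt = (20.15−22.15) − (21.65−21.53) = -2.00 − 0.12 = -2.12; fold change = 2^2.12 = 4.347
gene F: ΔΔCt = (21.01−22.15) − (22.89−21.53) = -1.14 − 1.36 = -2.50; fold change = 2^2.50 = 5.657
gene C: ΔΔCt = (23.60−22.15) − (19.37−21.53) = 1.45 − (-2.16) = 3.61; fold change = 2^-3.61 = 0.082
gene C has the largest |ΔΔCt| = 3.61.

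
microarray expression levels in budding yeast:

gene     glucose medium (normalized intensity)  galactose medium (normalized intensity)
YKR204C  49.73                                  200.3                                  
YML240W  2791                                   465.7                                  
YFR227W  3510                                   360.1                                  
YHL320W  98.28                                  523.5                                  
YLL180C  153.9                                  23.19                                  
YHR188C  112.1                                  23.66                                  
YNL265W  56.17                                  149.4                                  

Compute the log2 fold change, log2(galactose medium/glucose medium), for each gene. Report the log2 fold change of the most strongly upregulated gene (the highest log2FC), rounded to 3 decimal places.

2.413

log2(200.3/49.73) = 2.010  (YKR204C)
log2(465.7/2791) = -2.583  (YML240W)
log2(360.1/3510) = -3.285  (YFR227W)
log2(523.5/98.28) = 2.413  (YHL320W)
log2(23.19/153.9) = -2.730  (YLL180C)
log2(23.66/112.1) = -2.244  (YHR188C)
log2(149.4/56.17) = 1.411  (YNL265W)
YHL320W is most strongly upregulated.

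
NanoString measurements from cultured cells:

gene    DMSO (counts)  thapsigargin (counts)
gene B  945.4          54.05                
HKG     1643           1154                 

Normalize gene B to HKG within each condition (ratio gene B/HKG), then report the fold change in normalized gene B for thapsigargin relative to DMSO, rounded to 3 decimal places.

0.081

gene B/HKG (DMSO) = 945.4 / 1643 = 0.57541
gene B/HKG (thapsigargin) = 54.05 / 1154 = 0.046837
Fold change = 0.046837 / 0.57541 = 0.0814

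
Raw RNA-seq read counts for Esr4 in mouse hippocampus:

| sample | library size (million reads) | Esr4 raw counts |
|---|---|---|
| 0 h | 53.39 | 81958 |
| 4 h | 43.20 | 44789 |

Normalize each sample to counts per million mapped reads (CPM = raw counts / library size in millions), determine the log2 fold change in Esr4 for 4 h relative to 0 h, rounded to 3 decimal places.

-0.566

CPM(0 h) = 81958 / 53.39 = 1535.0815
CPM(4 h) = 44789 / 43.20 = 1036.7824
Fold change = 1036.7824 / 1535.0815 = 0.67539
log2(0.67539) = -0.5662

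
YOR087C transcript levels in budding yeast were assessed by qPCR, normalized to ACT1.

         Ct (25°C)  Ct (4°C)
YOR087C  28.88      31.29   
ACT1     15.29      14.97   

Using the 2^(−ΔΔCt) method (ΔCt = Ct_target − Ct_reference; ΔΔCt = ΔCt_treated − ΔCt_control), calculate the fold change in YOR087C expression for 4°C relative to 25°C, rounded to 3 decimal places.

0.151

ΔCt(25°C) = 28.880 − 15.290 = 13.590
ΔCt(4°C) = 31.290 − 14.970 = 16.320
ΔΔCt = 16.320 − 13.590 = 2.730
Fold change = 2^(−2.730) = 0.1507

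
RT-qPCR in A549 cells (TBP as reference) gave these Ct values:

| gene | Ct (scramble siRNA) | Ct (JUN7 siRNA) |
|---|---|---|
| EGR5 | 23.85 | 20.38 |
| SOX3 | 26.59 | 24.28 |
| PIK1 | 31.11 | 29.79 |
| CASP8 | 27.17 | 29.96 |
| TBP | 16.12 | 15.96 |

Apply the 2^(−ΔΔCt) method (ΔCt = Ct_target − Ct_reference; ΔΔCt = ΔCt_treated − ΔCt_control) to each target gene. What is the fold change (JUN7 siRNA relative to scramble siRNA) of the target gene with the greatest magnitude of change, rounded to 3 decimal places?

9.918

EGR5: ΔΔCt = (20.38−15.96) − (23.85−16.12) = 4.42 − 7.73 = -3.31; fold change = 2^3.31 = 9.918
SOX3: ΔΔCt = (24.28−15.96) − (26.59−16.12) = 8.32 − 10.47 = -2.15; fold change = 2^2.15 = 4.438
PIK1: ΔΔCt = (29.79−15.96) − (31.11−16.12) = 13.83 − 14.99 = -1.16; fold change = 2^1.16 = 2.235
CASP8: ΔΔCt = (29.96−15.96) − (27.17−16.12) = 14.00 − 11.05 = 2.95; fold change = 2^-2.95 = 0.129
EGR5 has the largest |ΔΔCt| = 3.31.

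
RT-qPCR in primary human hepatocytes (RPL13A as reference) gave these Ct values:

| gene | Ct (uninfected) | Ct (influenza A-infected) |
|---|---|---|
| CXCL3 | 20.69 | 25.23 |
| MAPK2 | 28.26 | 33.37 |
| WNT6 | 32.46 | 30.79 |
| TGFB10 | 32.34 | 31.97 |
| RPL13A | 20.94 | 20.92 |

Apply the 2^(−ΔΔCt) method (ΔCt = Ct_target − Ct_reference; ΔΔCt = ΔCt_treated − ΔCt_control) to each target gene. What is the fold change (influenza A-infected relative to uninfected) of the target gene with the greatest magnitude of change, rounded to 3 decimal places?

0.029

CXCL3: ΔΔCt = (25.23−20.92) − (20.69−20.94) = 4.31 − (-0.25) = 4.56; fold change = 2^-4.56 = 0.042
MAPK2: ΔΔCt = (33.37−20.92) − (28.26−20.94) = 12.45 − 7.32 = 5.13; fold change = 2^-5.13 = 0.029
WNT6: ΔΔCt = (30.79−20.92) − (32.46−20.94) = 9.87 − 11.52 = -1.65; fold change = 2^1.65 = 3.138
TGFB10: ΔΔCt = (31.97−20.92) − (32.34−20.94) = 11.05 − 11.40 = -0.35; fold change = 2^0.35 = 1.275
MAPK2 has the largest |ΔΔCt| = 5.13.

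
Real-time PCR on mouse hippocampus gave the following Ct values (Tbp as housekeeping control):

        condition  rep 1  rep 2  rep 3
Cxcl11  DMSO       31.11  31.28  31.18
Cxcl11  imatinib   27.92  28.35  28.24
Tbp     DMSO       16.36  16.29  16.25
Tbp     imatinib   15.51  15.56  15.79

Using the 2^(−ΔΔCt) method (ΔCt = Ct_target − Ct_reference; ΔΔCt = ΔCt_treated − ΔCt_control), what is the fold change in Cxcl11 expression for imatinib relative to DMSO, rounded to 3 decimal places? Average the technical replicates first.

5.063

Mean Ct: Cxcl11 DMSO 31.190; Cxcl11 imatinib 28.170; Tbp DMSO 16.300; Tbp imatinib 15.620
ΔCt(DMSO) = 31.190 − 16.300 = 14.890
ΔCt(imatinib) = 28.170 − 15.620 = 12.550
ΔΔCt = 12.550 − 14.890 = -2.340
Fold change = 2^(−(-2.340)) = 2^2.340 = 5.0630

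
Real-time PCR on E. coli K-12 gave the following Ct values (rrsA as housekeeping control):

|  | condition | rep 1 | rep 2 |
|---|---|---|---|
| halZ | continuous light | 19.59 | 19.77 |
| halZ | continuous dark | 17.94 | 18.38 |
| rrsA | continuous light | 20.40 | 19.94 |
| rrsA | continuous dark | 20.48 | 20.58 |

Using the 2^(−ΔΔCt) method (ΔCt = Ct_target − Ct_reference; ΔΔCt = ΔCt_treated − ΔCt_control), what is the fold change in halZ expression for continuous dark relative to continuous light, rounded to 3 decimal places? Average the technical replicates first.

Mean Ct: halZ continuous light 19.680; halZ continuous dark 18.160; rrsA continuous light 20.170; rrsA continuous dark 20.530
ΔCt(continuous light) = 19.680 − 20.170 = -0.490
ΔCt(continuous dark) = 18.160 − 20.530 = -2.370
ΔΔCt = -2.370 − (-0.490) = -1.880
Fold change = 2^(−(-1.880)) = 2^1.880 = 3.6808

3.681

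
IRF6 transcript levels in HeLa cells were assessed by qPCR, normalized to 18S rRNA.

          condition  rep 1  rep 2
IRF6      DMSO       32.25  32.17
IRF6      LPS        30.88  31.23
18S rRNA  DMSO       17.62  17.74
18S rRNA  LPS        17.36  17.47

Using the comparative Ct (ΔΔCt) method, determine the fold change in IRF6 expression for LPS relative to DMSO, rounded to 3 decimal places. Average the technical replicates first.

1.853

Mean Ct: IRF6 DMSO 32.210; IRF6 LPS 31.055; 18S rRNA DMSO 17.680; 18S rRNA LPS 17.415
ΔCt(DMSO) = 32.210 − 17.680 = 14.530
ΔCt(LPS) = 31.055 − 17.415 = 13.640
ΔΔCt = 13.640 − 14.530 = -0.890
Fold change = 2^(−(-0.890)) = 2^0.890 = 1.8532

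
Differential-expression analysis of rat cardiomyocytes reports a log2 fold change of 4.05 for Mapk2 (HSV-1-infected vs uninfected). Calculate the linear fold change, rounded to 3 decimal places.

Fold change = 2^(4.05) = 16.5642

16.564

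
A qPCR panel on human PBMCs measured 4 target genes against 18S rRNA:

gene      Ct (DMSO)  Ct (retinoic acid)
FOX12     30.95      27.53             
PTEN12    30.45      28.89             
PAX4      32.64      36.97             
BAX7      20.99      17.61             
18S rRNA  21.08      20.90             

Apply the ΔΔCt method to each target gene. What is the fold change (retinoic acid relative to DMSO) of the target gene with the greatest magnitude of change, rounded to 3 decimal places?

FOX12: ΔΔCt = (27.53−20.90) − (30.95−21.08) = 6.63 − 9.87 = -3.24; fold change = 2^3.24 = 9.448
PTEN12: ΔΔCt = (28.89−20.90) − (30.45−21.08) = 7.99 − 9.37 = -1.38; fold change = 2^1.38 = 2.603
PAX4: ΔΔCt = (36.97−20.90) − (32.64−21.08) = 16.07 − 11.56 = 4.51; fold change = 2^-4.51 = 0.044
BAX7: ΔΔCt = (17.61−20.90) − (20.99−21.08) = -3.29 − (-0.09) = -3.20; fold change = 2^3.20 = 9.190
PAX4 has the largest |ΔΔCt| = 4.51.

0.044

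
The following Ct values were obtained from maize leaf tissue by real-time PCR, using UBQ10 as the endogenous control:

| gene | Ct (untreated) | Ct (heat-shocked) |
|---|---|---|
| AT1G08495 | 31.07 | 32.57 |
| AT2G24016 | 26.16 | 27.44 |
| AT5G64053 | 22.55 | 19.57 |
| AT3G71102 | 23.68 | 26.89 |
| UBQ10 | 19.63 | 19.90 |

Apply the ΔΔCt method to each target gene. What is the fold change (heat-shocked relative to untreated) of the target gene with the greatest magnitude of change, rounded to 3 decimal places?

AT1G08495: ΔΔCt = (32.57−19.90) − (31.07−19.63) = 12.67 − 11.44 = 1.23; fold change = 2^-1.23 = 0.426
AT2G24016: ΔΔCt = (27.44−19.90) − (26.16−19.63) = 7.54 − 6.53 = 1.01; fold change = 2^-1.01 = 0.497
AT5G64053: ΔΔCt = (19.57−19.90) − (22.55−19.63) = -0.33 − 2.92 = -3.25; fold change = 2^3.25 = 9.514
AT3G71102: ΔΔCt = (26.89−19.90) − (23.68−19.63) = 6.99 − 4.05 = 2.94; fold change = 2^-2.94 = 0.130
AT5G64053 has the largest |ΔΔCt| = 3.25.

9.514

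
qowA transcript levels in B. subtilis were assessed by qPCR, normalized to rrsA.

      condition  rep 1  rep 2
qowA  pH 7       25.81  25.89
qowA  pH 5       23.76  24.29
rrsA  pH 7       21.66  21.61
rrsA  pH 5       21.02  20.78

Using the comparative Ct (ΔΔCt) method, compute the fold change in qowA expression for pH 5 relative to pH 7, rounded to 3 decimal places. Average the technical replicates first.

2.129

Mean Ct: qowA pH 7 25.850; qowA pH 5 24.025; rrsA pH 7 21.635; rrsA pH 5 20.900
ΔCt(pH 7) = 25.850 − 21.635 = 4.215
ΔCt(pH 5) = 24.025 − 20.900 = 3.125
ΔΔCt = 3.125 − 4.215 = -1.090
Fold change = 2^(−(-1.090)) = 2^1.090 = 2.1287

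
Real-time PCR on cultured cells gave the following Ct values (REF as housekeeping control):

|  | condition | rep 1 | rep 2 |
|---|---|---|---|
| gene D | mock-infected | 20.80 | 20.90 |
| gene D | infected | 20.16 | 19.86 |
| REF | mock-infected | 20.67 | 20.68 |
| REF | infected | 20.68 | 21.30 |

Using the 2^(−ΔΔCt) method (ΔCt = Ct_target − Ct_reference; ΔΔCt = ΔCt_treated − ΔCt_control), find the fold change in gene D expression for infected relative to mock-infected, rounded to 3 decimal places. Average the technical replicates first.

Mean Ct: gene D mock-infected 20.850; gene D infected 20.010; REF mock-infected 20.675; REF infected 20.990
ΔCt(mock-infected) = 20.850 − 20.675 = 0.175
ΔCt(infected) = 20.010 − 20.990 = -0.980
ΔΔCt = -0.980 − 0.175 = -1.155
Fold change = 2^(−(-1.155)) = 2^1.155 = 2.2268

2.227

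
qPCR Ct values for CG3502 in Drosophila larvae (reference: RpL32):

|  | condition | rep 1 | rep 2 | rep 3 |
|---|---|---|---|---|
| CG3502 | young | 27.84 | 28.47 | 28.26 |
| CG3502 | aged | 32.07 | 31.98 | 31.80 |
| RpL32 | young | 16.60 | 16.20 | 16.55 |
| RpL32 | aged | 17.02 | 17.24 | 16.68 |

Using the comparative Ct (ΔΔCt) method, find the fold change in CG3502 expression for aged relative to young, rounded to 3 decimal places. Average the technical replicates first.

0.107

Mean Ct: CG3502 young 28.190; CG3502 aged 31.950; RpL32 young 16.450; RpL32 aged 16.980
ΔCt(young) = 28.190 − 16.450 = 11.740
ΔCt(aged) = 31.950 − 16.980 = 14.970
ΔΔCt = 14.970 − 11.740 = 3.230
Fold change = 2^(−3.230) = 0.1066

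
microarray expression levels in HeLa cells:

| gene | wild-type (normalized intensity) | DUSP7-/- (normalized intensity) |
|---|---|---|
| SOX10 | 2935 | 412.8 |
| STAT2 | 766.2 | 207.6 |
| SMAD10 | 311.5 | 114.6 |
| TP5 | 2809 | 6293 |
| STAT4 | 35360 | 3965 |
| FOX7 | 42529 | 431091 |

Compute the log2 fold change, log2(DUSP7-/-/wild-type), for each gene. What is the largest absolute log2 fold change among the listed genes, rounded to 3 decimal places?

3.341

log2(412.8/2935) = -2.830  (SOX10)
log2(207.6/766.2) = -1.884  (STAT2)
log2(114.6/311.5) = -1.443  (SMAD10)
log2(6293/2809) = 1.164  (TP5)
log2(3965/35360) = -3.157  (STAT4)
log2(431091/42529) = 3.341  (FOX7)
The largest magnitude belongs to FOX7.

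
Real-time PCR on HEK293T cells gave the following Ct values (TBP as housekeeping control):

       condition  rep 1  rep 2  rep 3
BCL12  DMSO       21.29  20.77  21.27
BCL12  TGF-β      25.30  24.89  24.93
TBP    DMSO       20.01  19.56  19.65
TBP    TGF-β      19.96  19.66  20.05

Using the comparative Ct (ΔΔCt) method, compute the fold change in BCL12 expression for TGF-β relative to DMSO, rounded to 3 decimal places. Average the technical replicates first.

0.073

Mean Ct: BCL12 DMSO 21.110; BCL12 TGF-β 25.040; TBP DMSO 19.740; TBP TGF-β 19.890
ΔCt(DMSO) = 21.110 − 19.740 = 1.370
ΔCt(TGF-β) = 25.040 − 19.890 = 5.150
ΔΔCt = 5.150 − 1.370 = 3.780
Fold change = 2^(−3.780) = 0.0728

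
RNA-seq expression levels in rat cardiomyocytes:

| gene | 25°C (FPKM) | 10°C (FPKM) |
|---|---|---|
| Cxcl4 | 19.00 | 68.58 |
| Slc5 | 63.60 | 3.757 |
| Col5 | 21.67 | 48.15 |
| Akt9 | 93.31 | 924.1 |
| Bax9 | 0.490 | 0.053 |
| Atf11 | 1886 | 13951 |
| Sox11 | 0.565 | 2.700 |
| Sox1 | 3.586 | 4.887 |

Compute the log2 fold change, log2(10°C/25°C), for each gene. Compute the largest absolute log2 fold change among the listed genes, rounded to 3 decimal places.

4.081

log2(68.58/19.00) = 1.852  (Cxcl4)
log2(3.757/63.60) = -4.081  (Slc5)
log2(48.15/21.67) = 1.152  (Col5)
log2(924.1/93.31) = 3.308  (Akt9)
log2(0.053/0.490) = -3.209  (Bax9)
log2(13951/1886) = 2.887  (Atf11)
log2(2.700/0.565) = 2.257  (Sox11)
log2(4.887/3.586) = 0.447  (Sox1)
The largest magnitude belongs to Slc5.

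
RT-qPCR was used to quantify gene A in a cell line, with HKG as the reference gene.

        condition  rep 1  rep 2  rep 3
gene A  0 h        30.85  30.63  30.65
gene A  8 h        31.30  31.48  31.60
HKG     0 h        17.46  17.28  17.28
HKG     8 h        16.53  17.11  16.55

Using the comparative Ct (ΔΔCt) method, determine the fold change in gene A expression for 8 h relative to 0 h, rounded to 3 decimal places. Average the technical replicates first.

Mean Ct: gene A 0 h 30.710; gene A 8 h 31.460; HKG 0 h 17.340; HKG 8 h 16.730
ΔCt(0 h) = 30.710 − 17.340 = 13.370
ΔCt(8 h) = 31.460 − 16.730 = 14.730
ΔΔCt = 14.730 − 13.370 = 1.360
Fold change = 2^(−1.360) = 0.3896

0.390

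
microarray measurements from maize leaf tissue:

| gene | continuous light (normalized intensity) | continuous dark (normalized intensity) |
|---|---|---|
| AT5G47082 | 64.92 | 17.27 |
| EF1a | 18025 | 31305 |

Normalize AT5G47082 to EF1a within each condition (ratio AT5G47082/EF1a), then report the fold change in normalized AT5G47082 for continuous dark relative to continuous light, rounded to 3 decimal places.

AT5G47082/EF1a (continuous light) = 64.92 / 18025 = 0.0036017
AT5G47082/EF1a (continuous dark) = 17.27 / 31305 = 0.00055167
Fold change = 0.00055167 / 0.0036017 = 0.1532

0.153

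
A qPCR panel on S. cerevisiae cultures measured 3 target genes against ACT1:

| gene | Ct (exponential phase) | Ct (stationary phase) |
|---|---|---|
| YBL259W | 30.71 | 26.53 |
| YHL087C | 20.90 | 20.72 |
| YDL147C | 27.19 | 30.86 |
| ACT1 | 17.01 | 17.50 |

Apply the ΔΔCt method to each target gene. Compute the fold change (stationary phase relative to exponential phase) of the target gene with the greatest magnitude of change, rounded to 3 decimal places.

25.457

YBL259W: ΔΔCt = (26.53−17.50) − (30.71−17.01) = 9.03 − 13.70 = -4.67; fold change = 2^4.67 = 25.457
YHL087C: ΔΔCt = (20.72−17.50) − (20.90−17.01) = 3.22 − 3.89 = -0.67; fold change = 2^0.67 = 1.591
YDL147C: ΔΔCt = (30.86−17.50) − (27.19−17.01) = 13.36 − 10.18 = 3.18; fold change = 2^-3.18 = 0.110
YBL259W has the largest |ΔΔCt| = 4.67.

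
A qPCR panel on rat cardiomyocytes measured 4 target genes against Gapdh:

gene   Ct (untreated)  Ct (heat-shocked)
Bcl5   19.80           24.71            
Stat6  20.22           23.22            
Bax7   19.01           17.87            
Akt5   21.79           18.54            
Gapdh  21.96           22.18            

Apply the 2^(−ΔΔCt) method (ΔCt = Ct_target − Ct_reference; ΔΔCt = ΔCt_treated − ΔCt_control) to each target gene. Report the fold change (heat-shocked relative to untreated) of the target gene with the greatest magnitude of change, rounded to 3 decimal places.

0.039

Bcl5: ΔΔCt = (24.71−22.18) − (19.80−21.96) = 2.53 − (-2.16) = 4.69; fold change = 2^-4.69 = 0.039
Stat6: ΔΔCt = (23.22−22.18) − (20.22−21.96) = 1.04 − (-1.74) = 2.78; fold change = 2^-2.78 = 0.146
Bax7: ΔΔCt = (17.87−22.18) − (19.01−21.96) = -4.31 − (-2.95) = -1.36; fold change = 2^1.36 = 2.567
Akt5: ΔΔCt = (18.54−22.18) − (21.79−21.96) = -3.64 − (-0.17) = -3.47; fold change = 2^3.47 = 11.081
Bcl5 has the largest |ΔΔCt| = 4.69.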